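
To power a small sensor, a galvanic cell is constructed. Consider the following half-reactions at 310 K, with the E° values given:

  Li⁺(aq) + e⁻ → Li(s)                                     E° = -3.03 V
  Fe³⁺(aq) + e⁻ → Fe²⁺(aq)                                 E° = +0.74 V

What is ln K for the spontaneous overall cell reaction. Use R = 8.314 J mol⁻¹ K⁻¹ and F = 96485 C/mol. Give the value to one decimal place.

141.1

Cathode: Fe³⁺/Fe²⁺; anode: Li⁺/Li. E°cell = (+0.74) − (-3.03) = +3.77 V, with n = 1.
ΔG° = −nFE° = −RT ln K, so ln K = nFE°/(RT) = (1)(96485)(+3.77) / ((8.314)(310)) = 141.133.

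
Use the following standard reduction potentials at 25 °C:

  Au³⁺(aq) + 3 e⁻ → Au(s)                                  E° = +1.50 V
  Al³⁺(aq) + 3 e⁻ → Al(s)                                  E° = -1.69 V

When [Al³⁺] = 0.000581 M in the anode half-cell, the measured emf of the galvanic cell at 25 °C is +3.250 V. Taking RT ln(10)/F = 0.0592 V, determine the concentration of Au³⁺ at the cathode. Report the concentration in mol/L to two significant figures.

Au³⁺/Au is the cathode, Al³⁺/Al the anode: E°cell = +3.19 V, n = 3.
Overall reaction: Au³⁺(aq) + Al(s) → Au(s) + Al³⁺(aq); Q = [Al³⁺]^1/[Au³⁺]^1.
From E = E° − (0.0592/n) log Q: log Q = (E° − E)·n/0.0592 = (+3.19 − (+3.250))·3/0.0592 = -3.0405.
So 1·log[Au³⁺] = 1·log(0.000581) − log Q = -3.2358 − (-3.0405) = -0.1953; [Au³⁺] = 10^(-0.1953) ≈ 0.64 M.

0.64 M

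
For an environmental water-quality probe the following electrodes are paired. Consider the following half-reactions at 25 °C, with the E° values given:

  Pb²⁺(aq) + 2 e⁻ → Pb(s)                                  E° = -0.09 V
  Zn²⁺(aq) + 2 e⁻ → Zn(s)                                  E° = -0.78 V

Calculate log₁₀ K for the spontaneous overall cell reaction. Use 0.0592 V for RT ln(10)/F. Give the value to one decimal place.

Cathode: Pb²⁺/Pb; anode: Zn²⁺/Zn. E°cell = +0.69 V, n = 2.
log K = nE°cell / 0.0592 = (2)(+0.69) / 0.0592 = 23.3.

23.3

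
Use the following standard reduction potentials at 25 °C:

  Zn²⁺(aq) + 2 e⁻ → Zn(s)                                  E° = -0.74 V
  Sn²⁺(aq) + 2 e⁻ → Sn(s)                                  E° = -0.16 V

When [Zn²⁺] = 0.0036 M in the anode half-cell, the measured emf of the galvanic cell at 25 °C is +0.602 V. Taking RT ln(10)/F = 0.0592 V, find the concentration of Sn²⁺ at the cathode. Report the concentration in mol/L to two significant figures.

0.020 M

Sn²⁺/Sn is the cathode, Zn²⁺/Zn the anode: E°cell = +0.58 V, n = 2.
Overall reaction: Sn²⁺(aq) + Zn(s) → Sn(s) + Zn²⁺(aq); Q = [Zn²⁺]^1/[Sn²⁺]^1.
From E = E° − (0.0592/n) log Q: log Q = (E° − E)·n/0.0592 = (+0.58 − (+0.602))·2/0.0592 = -0.7432.
So 1·log[Sn²⁺] = 1·log(0.0036) − log Q = -2.4437 − (-0.7432) = -1.7005; [Sn²⁺] = 10^(-1.7005) ≈ 0.020 M.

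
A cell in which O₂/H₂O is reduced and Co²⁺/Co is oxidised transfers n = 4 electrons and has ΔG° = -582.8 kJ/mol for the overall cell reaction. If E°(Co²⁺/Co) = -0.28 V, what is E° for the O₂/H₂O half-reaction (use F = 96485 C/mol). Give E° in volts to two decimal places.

+1.23 V

E°cell = −ΔG°/(nF) = −(-582.8×10³)/((4)(96485)) = +1.510 V.
Since O₂/H₂O is the cathode and Co²⁺/Co the anode, E°cell = E°(O₂/H₂O) − E°(Co²⁺/Co).
So E°(O₂/H₂O) = E°cell + E°(Co²⁺/Co) = +1.510 + (-0.28) = +1.23 V.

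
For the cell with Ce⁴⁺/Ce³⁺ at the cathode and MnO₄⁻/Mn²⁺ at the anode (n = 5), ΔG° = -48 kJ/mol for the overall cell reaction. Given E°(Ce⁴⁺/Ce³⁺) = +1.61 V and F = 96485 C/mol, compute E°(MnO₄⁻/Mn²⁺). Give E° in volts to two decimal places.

E°cell = −ΔG°/(nF) = −(-48×10³)/((5)(96485)) = +0.099 V.
Since Ce⁴⁺/Ce³⁺ is the cathode and MnO₄⁻/Mn²⁺ the anode, E°cell = E°(Ce⁴⁺/Ce³⁺) − E°(MnO₄⁻/Mn²⁺).
So E°(MnO₄⁻/Mn²⁺) = E°(Ce⁴⁺/Ce³⁺) − E°cell = (+1.61) − (+0.099) = +1.51 V.

+1.51 V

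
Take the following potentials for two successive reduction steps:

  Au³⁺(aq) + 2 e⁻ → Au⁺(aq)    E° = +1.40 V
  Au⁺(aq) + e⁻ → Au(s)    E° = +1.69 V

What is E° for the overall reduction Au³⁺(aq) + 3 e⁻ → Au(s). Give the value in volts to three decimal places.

Standard free energies of sequential steps add: ΔG°₃ = ΔG°₁ + ΔG°₂, so n₃E°₃ = n₁E°₁ + n₂E°₂.
E°₃ = (2×+1.40 + 1×+1.69) / 3 = (+4.490) / 3 = +1.497 V.

+1.497 V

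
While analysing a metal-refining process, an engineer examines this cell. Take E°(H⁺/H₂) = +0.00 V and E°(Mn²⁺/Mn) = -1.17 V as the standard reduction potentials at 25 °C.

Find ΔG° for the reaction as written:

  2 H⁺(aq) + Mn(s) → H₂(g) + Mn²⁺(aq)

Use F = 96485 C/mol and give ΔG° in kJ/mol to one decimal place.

-225.8 kJ/mol

As written, H⁺/H₂ is reduced (cathode) and Mn²⁺/Mn is oxidised (anode), so E°cell = (+0.00) − (-1.17) = +1.17 V.
Balancing electrons gives n = 2.
ΔG° = −nFE° = −(2)(96485)(+1.17) = -225,775 J = -225.8 kJ/mol.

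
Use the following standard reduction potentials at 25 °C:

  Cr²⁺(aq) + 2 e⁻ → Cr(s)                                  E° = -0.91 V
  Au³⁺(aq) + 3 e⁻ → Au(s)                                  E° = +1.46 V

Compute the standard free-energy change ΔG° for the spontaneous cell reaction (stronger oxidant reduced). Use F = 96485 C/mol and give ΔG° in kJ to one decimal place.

Au³⁺/Au (E° = +1.46 V) is the cathode; Cr²⁺/Cr (E° = -0.91 V) is the anode, so E°cell = +2.37 V.
Balancing electrons gives n = 6 (lcm of 3 and 2).
ΔG° = −nFE° = −(6)(96485)(+2.37) = -1,372,017 J = -1372.0 kJ.

-1372.0 kJ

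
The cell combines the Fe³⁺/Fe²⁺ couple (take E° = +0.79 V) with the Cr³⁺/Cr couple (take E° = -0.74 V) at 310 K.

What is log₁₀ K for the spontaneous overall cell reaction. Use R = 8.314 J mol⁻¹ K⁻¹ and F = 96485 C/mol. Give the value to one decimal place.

74.6

Cathode: Fe³⁺/Fe²⁺; anode: Cr³⁺/Cr. E°cell = (+0.79) − (-0.74) = +1.53 V, with n = 3.
ΔG° = −nFE° = −RT ln K, so ln K = nFE°/(RT) = (3)(96485)(+1.53) / ((8.314)(310)) = 171.831.
log₁₀ K = 171.831 / ln 10 = 74.6.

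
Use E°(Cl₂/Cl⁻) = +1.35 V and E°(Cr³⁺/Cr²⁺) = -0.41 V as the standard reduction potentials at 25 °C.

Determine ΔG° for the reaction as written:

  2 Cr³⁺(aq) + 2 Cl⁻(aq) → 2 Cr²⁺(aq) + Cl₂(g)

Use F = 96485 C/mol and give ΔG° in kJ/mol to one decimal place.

+339.6 kJ/mol

As written, Cr³⁺/Cr²⁺ is reduced (cathode) and Cl₂/Cl⁻ is oxidised (anode), so E°cell = (-0.41) − (+1.35) = -1.76 V.
Balancing electrons gives n = 2.
ΔG° = −nFE° = −(2)(96485)(-1.76) = 339,627 J = +339.6 kJ/mol.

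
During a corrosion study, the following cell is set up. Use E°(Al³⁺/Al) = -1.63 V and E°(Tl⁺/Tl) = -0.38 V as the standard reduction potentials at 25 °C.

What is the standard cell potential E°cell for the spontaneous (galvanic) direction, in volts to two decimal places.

The Tl⁺/Tl couple has the higher reduction potential, so it is the cathode; Al³⁺/Al is oxidised at the anode.
E°cell = E°(cathode) − E°(anode) = (-0.38) − (-1.63) = +1.25 V.
Since E°cell > 0, the reaction is spontaneous under standard conditions.

+1.25 V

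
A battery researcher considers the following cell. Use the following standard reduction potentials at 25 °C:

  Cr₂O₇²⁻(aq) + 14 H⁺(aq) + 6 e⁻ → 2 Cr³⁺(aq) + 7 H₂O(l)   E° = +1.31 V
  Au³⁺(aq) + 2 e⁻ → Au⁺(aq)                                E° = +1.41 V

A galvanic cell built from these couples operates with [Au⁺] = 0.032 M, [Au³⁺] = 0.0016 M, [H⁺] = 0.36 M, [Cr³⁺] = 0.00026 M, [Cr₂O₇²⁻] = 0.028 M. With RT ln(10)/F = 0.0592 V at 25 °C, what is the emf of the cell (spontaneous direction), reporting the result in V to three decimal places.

Au³⁺/Au⁺ is the cathode (higher E°), Cr₂O₇²⁻/Cr³⁺ the anode: E°cell = +1.41 − (+1.31) = +0.10 V, n = 6.
Overall: 3 Au³⁺(aq) + 2 Cr³⁺(aq) + 7 H₂O(l) → 3 Au⁺(aq) + Cr₂O₇²⁻(aq) + 14 H⁺(aq)
Q = [Au⁺]^3·[Cr₂O₇²⁻]·[H⁺]^14 / ([Au³⁺]^3·[Cr³⁺]^2); log Q = 3.309.
E = E° − (0.0592/n) log Q = +0.10 − (0.0592/6)(3.309) = +0.067 V.

+0.067 V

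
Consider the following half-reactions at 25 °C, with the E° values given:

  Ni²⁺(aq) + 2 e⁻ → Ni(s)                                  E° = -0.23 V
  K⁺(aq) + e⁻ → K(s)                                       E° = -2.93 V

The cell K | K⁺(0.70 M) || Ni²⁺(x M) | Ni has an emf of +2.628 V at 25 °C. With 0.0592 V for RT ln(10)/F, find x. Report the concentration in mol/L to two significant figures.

0.0018 M

Ni²⁺/Ni is the cathode, K⁺/K the anode: E°cell = +2.70 V, n = 2.
Overall reaction: Ni²⁺(aq) + 2 K(s) → Ni(s) + 2 K⁺(aq); Q = [K⁺]^2/[Ni²⁺]^1.
From E = E° − (0.0592/n) log Q: log Q = (E° − E)·n/0.0592 = (+2.70 − (+2.628))·2/0.0592 = 2.4324.
So 1·log[Ni²⁺] = 2·log(0.7) − log Q = -0.3098 − (2.4324) = -2.7422; [Ni²⁺] = 10^(-2.7422) ≈ 0.0018 M.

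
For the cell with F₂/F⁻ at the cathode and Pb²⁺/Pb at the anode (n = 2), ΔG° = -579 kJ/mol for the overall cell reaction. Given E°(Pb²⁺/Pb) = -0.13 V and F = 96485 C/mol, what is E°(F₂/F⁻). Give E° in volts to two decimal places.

E°cell = −ΔG°/(nF) = −(-579×10³)/((2)(96485)) = +3.000 V.
Since F₂/F⁻ is the cathode and Pb²⁺/Pb the anode, E°cell = E°(F₂/F⁻) − E°(Pb²⁺/Pb).
So E°(F₂/F⁻) = E°cell + E°(Pb²⁺/Pb) = +3.000 + (-0.13) = +2.87 V.

+2.87 V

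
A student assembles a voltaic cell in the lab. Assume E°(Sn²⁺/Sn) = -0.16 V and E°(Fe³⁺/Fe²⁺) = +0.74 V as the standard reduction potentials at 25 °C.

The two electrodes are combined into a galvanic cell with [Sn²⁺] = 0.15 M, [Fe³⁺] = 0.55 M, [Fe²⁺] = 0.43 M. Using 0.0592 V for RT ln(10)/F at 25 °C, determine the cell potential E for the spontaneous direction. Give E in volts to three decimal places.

+0.931 V

Fe³⁺/Fe²⁺ is the cathode (higher E°), Sn²⁺/Sn the anode: E°cell = +0.74 − (-0.16) = +0.90 V, n = 2.
Overall: 2 Fe³⁺(aq) + Sn(s) → 2 Fe²⁺(aq) + Sn²⁺(aq)
Q = [Fe²⁺]^2·[Sn²⁺] / ([Fe³⁺]^2); log Q = -1.038.
E = E° − (0.0592/n) log Q = +0.90 − (0.0592/2)(-1.038) = +0.931 V.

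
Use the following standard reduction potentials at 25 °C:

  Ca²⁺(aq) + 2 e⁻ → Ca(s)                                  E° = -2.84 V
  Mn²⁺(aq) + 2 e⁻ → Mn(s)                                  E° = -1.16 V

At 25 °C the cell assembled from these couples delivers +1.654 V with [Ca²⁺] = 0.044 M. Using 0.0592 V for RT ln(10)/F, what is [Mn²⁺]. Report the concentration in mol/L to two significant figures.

0.0058 M

Mn²⁺/Mn is the cathode, Ca²⁺/Ca the anode: E°cell = +1.68 V, n = 2.
Overall reaction: Mn²⁺(aq) + Ca(s) → Mn(s) + Ca²⁺(aq); Q = [Ca²⁺]^1/[Mn²⁺]^1.
From E = E° − (0.0592/n) log Q: log Q = (E° − E)·n/0.0592 = (+1.68 − (+1.654))·2/0.0592 = 0.8784.
So 1·log[Mn²⁺] = 1·log(0.044) − log Q = -1.3565 − (0.8784) = -2.2349; [Mn²⁺] = 10^(-2.2349) ≈ 0.0058 M.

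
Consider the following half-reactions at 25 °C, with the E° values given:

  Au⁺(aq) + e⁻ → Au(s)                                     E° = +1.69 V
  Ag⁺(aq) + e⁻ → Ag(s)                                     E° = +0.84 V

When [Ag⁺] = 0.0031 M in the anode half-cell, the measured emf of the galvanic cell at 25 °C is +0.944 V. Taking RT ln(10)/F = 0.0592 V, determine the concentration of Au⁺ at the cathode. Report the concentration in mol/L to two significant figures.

Au⁺/Au is the cathode, Ag⁺/Ag the anode: E°cell = +0.85 V, n = 1.
Overall reaction: Au⁺(aq) + Ag(s) → Au(s) + Ag⁺(aq); Q = [Ag⁺]^1/[Au⁺]^1.
From E = E° − (0.0592/n) log Q: log Q = (E° − E)·n/0.0592 = (+0.85 − (+0.944))·1/0.0592 = -1.5878.
So 1·log[Au⁺] = 1·log(0.0031) − log Q = -2.5086 − (-1.5878) = -0.9208; [Au⁺] = 10^(-0.9208) ≈ 0.12 M.

0.12 M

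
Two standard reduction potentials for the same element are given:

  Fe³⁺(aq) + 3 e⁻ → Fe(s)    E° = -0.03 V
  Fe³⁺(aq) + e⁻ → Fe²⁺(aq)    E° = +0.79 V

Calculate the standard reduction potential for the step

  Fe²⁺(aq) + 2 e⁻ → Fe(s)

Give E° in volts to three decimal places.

-0.440 V

Sequential free energies add, so n₃E°₃ = n₁E°₁ + n₂E°₂.
With n₃ = 3, and the known step contributing 1×(+0.79) V, the unknown satisfies 2·E° = 3×(-0.03) − 1×(+0.79) = -0.880.
E° = -0.880 / 2 = -0.440 V.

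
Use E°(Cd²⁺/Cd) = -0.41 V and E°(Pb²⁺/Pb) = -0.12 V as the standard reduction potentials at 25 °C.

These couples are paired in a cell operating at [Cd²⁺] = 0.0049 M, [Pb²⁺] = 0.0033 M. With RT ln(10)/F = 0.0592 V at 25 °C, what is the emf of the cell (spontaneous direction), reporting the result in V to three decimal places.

Pb²⁺/Pb is the cathode (higher E°), Cd²⁺/Cd the anode: E°cell = -0.12 − (-0.41) = +0.29 V, n = 2.
Overall: Pb²⁺(aq) + Cd(s) → Pb(s) + Cd²⁺(aq)
Q = [Cd²⁺] / ([Pb²⁺]); log Q = 0.172.
E = E° − (0.0592/n) log Q = +0.29 − (0.0592/2)(0.172) = +0.285 V.

+0.285 V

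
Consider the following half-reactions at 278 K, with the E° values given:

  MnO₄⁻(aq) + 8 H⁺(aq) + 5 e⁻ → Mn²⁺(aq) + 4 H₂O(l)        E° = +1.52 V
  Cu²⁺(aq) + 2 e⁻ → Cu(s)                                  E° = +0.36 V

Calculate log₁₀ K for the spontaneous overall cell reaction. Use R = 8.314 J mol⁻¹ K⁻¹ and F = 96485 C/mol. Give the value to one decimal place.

210.3

Cathode: MnO₄⁻/Mn²⁺; anode: Cu²⁺/Cu. E°cell = (+1.52) − (+0.36) = +1.16 V, with n = 10.
ΔG° = −nFE° = −RT ln K, so ln K = nFE°/(RT) = (10)(96485)(+1.16) / ((8.314)(278)) = 484.243.
log₁₀ K = 484.243 / ln 10 = 210.3.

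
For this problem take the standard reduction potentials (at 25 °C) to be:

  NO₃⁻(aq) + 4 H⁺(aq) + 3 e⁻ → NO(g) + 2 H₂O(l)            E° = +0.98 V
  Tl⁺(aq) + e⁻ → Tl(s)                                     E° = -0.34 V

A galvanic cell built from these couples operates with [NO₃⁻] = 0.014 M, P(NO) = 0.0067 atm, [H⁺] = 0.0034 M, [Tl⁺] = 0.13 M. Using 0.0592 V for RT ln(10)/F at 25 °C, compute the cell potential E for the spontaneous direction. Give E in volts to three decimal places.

+1.184 V

NO₃⁻/NO is the cathode (higher E°), Tl⁺/Tl the anode: E°cell = +0.98 − (-0.34) = +1.32 V, n = 3.
Overall: NO₃⁻(aq) + 4 H⁺(aq) + 3 Tl(s) → NO(g) + 2 H₂O(l) + 3 Tl⁺(aq)
Q = P(NO)·[Tl⁺]^3 / ([NO₃⁻]·[H⁺]^4); log Q = 6.896.
E = E° − (0.0592/n) log Q = +1.32 − (0.0592/3)(6.896) = +1.184 V.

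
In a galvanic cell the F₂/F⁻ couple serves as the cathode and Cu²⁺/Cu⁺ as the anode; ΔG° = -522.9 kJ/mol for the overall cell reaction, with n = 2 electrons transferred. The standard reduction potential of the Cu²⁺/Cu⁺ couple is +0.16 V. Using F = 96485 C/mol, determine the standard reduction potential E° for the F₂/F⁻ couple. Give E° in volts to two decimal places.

E°cell = −ΔG°/(nF) = −(-522.9×10³)/((2)(96485)) = +2.710 V.
Since F₂/F⁻ is the cathode and Cu²⁺/Cu⁺ the anode, E°cell = E°(F₂/F⁻) − E°(Cu²⁺/Cu⁺).
So E°(F₂/F⁻) = E°cell + E°(Cu²⁺/Cu⁺) = +2.710 + (+0.16) = +2.87 V.

+2.87 V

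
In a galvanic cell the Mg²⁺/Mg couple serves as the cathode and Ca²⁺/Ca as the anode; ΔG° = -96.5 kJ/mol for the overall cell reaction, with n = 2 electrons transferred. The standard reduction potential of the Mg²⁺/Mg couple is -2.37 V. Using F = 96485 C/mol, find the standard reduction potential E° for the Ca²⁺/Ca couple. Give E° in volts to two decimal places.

-2.87 V

E°cell = −ΔG°/(nF) = −(-96.5×10³)/((2)(96485)) = +0.500 V.
Since Mg²⁺/Mg is the cathode and Ca²⁺/Ca the anode, E°cell = E°(Mg²⁺/Mg) − E°(Ca²⁺/Ca).
So E°(Ca²⁺/Ca) = E°(Mg²⁺/Mg) − E°cell = (-2.37) − (+0.500) = -2.87 V.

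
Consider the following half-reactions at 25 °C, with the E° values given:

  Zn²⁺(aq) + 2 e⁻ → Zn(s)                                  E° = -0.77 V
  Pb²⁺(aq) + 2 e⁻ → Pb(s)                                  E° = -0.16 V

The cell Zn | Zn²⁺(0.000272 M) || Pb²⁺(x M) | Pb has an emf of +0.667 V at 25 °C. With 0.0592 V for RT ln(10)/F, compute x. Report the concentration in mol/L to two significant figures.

0.023 M

Pb²⁺/Pb is the cathode, Zn²⁺/Zn the anode: E°cell = +0.61 V, n = 2.
Overall reaction: Pb²⁺(aq) + Zn(s) → Pb(s) + Zn²⁺(aq); Q = [Zn²⁺]^1/[Pb²⁺]^1.
From E = E° − (0.0592/n) log Q: log Q = (E° − E)·n/0.0592 = (+0.61 − (+0.667))·2/0.0592 = -1.9257.
So 1·log[Pb²⁺] = 1·log(0.000272) − log Q = -3.5654 − (-1.9257) = -1.6397; [Pb²⁺] = 10^(-1.6397) ≈ 0.023 M.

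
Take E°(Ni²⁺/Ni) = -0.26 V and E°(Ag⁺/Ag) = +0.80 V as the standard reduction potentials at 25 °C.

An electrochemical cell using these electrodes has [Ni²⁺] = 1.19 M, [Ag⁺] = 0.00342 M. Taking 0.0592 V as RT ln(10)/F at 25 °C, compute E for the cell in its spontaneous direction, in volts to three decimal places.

Ag⁺/Ag is the cathode (higher E°), Ni²⁺/Ni the anode: E°cell = +0.80 − (-0.26) = +1.06 V, n = 2.
Overall: 2 Ag⁺(aq) + Ni(s) → 2 Ag(s) + Ni²⁺(aq)
Q = [Ni²⁺] / ([Ag⁺]^2); log Q = 5.007.
E = E° − (0.0592/n) log Q = +1.06 − (0.0592/2)(5.007) = +0.912 V.

+0.912 V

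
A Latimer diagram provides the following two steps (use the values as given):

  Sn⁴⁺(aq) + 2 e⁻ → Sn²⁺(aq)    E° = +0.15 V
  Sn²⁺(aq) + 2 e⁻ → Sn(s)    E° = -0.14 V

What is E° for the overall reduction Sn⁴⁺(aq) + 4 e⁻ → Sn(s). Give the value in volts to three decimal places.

+0.005 V

Since ΔG° = −nFE° is additive over sequential reductions, n₃E°₃ = n₁E°₁ + n₂E°₂.
E°₃ = (2×+0.15 + 2×-0.14) / 4 = (+0.020) / 4 = +0.005 V.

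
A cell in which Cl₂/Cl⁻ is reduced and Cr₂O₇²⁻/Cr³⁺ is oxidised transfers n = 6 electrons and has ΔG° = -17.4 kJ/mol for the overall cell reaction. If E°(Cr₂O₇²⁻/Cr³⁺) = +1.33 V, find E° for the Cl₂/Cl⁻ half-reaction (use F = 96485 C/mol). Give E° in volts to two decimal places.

+1.36 V

E°cell = −ΔG°/(nF) = −(-17.4×10³)/((6)(96485)) = +0.030 V.
Since Cl₂/Cl⁻ is the cathode and Cr₂O₇²⁻/Cr³⁺ the anode, E°cell = E°(Cl₂/Cl⁻) − E°(Cr₂O₇²⁻/Cr³⁺).
So E°(Cl₂/Cl⁻) = E°cell + E°(Cr₂O₇²⁻/Cr³⁺) = +0.030 + (+1.33) = +1.36 V.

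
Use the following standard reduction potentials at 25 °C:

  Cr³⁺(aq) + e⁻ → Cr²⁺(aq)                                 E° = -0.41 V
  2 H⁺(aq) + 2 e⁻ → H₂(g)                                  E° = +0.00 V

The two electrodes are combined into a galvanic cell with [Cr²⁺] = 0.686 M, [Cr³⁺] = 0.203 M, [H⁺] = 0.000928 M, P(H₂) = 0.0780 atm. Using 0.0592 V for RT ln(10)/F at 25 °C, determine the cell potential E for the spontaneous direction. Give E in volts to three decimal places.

+0.295 V

H⁺/H₂ is the cathode (higher E°), Cr³⁺/Cr²⁺ the anode: E°cell = +0.00 − (-0.41) = +0.41 V, n = 2.
Overall: 2 H⁺(aq) + 2 Cr²⁺(aq) → H₂(g) + 2 Cr³⁺(aq)
Q = P(H₂)·[Cr³⁺]^2 / ([H⁺]^2·[Cr²⁺]^2); log Q = 3.899.
E = E° − (0.0592/n) log Q = +0.41 − (0.0592/2)(3.899) = +0.295 V.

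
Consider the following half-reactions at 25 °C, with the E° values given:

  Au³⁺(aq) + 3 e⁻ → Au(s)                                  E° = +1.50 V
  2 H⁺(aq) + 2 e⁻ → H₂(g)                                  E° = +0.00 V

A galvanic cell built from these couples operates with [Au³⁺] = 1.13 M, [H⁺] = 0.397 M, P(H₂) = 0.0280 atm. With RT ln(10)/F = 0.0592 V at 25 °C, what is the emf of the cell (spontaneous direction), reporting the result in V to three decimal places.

+1.479 V

Au³⁺/Au is the cathode (higher E°), H⁺/H₂ the anode: E°cell = +1.50 − (+0.00) = +1.50 V, n = 6.
Overall: 2 Au³⁺(aq) + 3 H₂(g) → 2 Au(s) + 6 H⁺(aq)
Q = [H⁺]^6 / ([Au³⁺]^2·P(H₂)^3); log Q = 2.145.
E = E° − (0.0592/n) log Q = +1.50 − (0.0592/6)(2.145) = +1.479 V.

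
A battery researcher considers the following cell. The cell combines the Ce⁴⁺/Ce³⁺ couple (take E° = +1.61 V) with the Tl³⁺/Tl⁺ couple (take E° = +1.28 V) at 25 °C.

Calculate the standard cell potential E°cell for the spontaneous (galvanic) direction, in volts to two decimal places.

+0.33 V

The Ce⁴⁺/Ce³⁺ couple has the higher reduction potential, so it is the cathode; Tl³⁺/Tl⁺ is oxidised at the anode.
E°cell = E°(cathode) − E°(anode) = (+1.61) − (+1.28) = +0.33 V.
Since E°cell > 0, the reaction is spontaneous under standard conditions.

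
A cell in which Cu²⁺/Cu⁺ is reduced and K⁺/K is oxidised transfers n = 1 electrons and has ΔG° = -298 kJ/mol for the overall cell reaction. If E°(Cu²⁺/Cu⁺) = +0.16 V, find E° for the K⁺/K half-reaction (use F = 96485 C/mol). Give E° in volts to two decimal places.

E°cell = −ΔG°/(nF) = −(-298×10³)/((1)(96485)) = +3.089 V.
Since Cu²⁺/Cu⁺ is the cathode and K⁺/K the anode, E°cell = E°(Cu²⁺/Cu⁺) − E°(K⁺/K).
So E°(K⁺/K) = E°(Cu²⁺/Cu⁺) − E°cell = (+0.16) − (+3.089) = -2.93 V.

-2.93 V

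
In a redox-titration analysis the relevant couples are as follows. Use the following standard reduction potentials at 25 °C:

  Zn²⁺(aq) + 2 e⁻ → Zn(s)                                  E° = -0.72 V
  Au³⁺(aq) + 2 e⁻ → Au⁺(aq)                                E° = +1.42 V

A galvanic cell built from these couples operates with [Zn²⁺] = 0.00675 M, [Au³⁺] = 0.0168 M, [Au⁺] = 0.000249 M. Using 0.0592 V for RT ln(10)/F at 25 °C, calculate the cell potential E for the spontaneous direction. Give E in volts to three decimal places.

Au³⁺/Au⁺ is the cathode (higher E°), Zn²⁺/Zn the anode: E°cell = +1.42 − (-0.72) = +2.14 V, n = 2.
Overall: Au³⁺(aq) + Zn(s) → Au⁺(aq) + Zn²⁺(aq)
Q = [Au⁺]·[Zn²⁺] / ([Au³⁺]); log Q = -4.000.
E = E° − (0.0592/n) log Q = +2.14 − (0.0592/2)(-4.000) = +2.258 V.

+2.258 V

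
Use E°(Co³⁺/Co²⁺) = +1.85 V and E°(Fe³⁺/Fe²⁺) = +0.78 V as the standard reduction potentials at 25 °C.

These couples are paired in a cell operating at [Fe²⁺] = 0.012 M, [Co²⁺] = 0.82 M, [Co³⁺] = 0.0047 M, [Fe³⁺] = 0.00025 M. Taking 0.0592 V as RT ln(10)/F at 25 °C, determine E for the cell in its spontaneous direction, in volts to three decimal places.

Co³⁺/Co²⁺ is the cathode (higher E°), Fe³⁺/Fe²⁺ the anode: E°cell = +1.85 − (+0.78) = +1.07 V, n = 1.
Overall: Co³⁺(aq) + Fe²⁺(aq) → Co²⁺(aq) + Fe³⁺(aq)
Q = [Co²⁺]·[Fe³⁺] / ([Co³⁺]·[Fe²⁺]); log Q = 0.560.
E = E° − (0.0592/n) log Q = +1.07 − (0.0592/1)(0.560) = +1.037 V.

+1.037 V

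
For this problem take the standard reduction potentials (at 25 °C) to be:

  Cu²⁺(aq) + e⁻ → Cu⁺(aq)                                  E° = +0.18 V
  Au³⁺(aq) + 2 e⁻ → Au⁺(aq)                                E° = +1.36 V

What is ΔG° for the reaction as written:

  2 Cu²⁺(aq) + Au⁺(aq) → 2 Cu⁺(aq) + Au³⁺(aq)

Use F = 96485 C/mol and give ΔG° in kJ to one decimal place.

+227.7 kJ

As written, Cu²⁺/Cu⁺ is reduced (cathode) and Au³⁺/Au⁺ is oxidised (anode), so E°cell = (+0.18) − (+1.36) = -1.18 V.
Balancing electrons gives n = 2.
ΔG° = −nFE° = −(2)(96485)(-1.18) = 227,705 J = +227.7 kJ.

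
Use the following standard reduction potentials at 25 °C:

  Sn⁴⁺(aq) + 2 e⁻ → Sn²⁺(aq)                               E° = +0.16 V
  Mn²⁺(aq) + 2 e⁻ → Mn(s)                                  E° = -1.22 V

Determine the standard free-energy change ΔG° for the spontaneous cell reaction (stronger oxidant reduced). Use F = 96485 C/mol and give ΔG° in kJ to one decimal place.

-266.3 kJ

Sn⁴⁺/Sn²⁺ (E° = +0.16 V) is the cathode; Mn²⁺/Mn (E° = -1.22 V) is the anode, so E°cell = +1.38 V.
Balancing electrons gives n = 2 (lcm of 2 and 2).
ΔG° = −nFE° = −(2)(96485)(+1.38) = -266,299 J = -266.3 kJ.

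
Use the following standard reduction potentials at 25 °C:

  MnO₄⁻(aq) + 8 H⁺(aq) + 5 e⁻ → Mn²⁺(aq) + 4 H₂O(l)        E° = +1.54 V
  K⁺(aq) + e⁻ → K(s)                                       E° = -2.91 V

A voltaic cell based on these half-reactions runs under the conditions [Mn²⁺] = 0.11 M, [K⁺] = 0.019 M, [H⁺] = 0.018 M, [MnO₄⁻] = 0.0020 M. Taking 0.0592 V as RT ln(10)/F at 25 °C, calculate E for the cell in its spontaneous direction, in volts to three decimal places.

+4.366 V

MnO₄⁻/Mn²⁺ is the cathode (higher E°), K⁺/K the anode: E°cell = +1.54 − (-2.91) = +4.45 V, n = 5.
Overall: MnO₄⁻(aq) + 8 H⁺(aq) + 5 K(s) → Mn²⁺(aq) + 4 H₂O(l) + 5 K⁺(aq)
Q = [Mn²⁺]·[K⁺]^5 / ([MnO₄⁻]·[H⁺]^8); log Q = 7.092.
E = E° − (0.0592/n) log Q = +4.45 − (0.0592/5)(7.092) = +4.366 V.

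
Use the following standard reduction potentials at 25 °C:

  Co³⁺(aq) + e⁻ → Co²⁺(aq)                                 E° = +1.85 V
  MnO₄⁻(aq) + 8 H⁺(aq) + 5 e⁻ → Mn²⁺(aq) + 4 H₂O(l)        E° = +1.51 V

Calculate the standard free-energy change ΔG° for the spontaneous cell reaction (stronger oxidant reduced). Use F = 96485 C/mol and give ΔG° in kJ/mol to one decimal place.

Co³⁺/Co²⁺ (E° = +1.85 V) is the cathode; MnO₄⁻/Mn²⁺ (E° = +1.51 V) is the anode, so E°cell = +0.34 V.
Balancing electrons gives n = 5 (lcm of 1 and 5).
ΔG° = −nFE° = −(5)(96485)(+0.34) = -164,024 J = -164.0 kJ/mol.

-164.0 kJ/mol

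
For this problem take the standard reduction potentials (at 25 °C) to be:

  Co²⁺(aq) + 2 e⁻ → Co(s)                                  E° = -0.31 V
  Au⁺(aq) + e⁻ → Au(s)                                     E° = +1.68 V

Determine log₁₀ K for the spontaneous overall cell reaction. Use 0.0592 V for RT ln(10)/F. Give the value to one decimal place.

67.2

Cathode: Au⁺/Au; anode: Co²⁺/Co. E°cell = +1.99 V, n = 2.
log K = nE°cell / 0.0592 = (2)(+1.99) / 0.0592 = 67.2.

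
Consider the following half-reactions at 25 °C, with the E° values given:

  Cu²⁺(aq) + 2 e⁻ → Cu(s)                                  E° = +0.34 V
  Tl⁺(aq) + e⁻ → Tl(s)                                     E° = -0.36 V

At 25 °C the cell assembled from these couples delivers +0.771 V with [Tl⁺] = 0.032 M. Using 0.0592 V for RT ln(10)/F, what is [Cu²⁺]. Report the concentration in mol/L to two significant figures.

Cu²⁺/Cu is the cathode, Tl⁺/Tl the anode: E°cell = +0.70 V, n = 2.
Overall reaction: Cu²⁺(aq) + 2 Tl(s) → Cu(s) + 2 Tl⁺(aq); Q = [Tl⁺]^2/[Cu²⁺]^1.
From E = E° − (0.0592/n) log Q: log Q = (E° − E)·n/0.0592 = (+0.70 − (+0.771))·2/0.0592 = -2.3986.
So 1·log[Cu²⁺] = 2·log(0.032) − log Q = -2.9897 − (-2.3986) = -0.5911; [Cu²⁺] = 10^(-0.5911) ≈ 0.26 M.

0.26 M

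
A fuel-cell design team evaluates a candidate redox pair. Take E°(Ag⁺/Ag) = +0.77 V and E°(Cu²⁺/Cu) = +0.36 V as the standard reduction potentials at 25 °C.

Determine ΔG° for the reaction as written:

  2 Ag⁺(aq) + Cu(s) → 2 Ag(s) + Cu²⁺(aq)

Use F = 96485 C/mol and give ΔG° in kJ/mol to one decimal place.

-79.1 kJ/mol

As written, Ag⁺/Ag is reduced (cathode) and Cu²⁺/Cu is oxidised (anode), so E°cell = (+0.77) − (+0.36) = +0.41 V.
Balancing electrons gives n = 2.
ΔG° = −nFE° = −(2)(96485)(+0.41) = -79,118 J = -79.1 kJ/mol.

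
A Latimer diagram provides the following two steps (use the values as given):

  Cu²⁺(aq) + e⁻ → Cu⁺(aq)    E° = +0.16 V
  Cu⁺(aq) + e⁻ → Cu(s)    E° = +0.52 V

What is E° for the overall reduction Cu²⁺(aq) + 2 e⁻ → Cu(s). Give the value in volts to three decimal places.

Standard free energies of sequential steps add: ΔG°₃ = ΔG°₁ + ΔG°₂, so n₃E°₃ = n₁E°₁ + n₂E°₂.
E°₃ = (1×+0.16 + 1×+0.52) / 2 = (+0.680) / 2 = +0.340 V.

+0.340 V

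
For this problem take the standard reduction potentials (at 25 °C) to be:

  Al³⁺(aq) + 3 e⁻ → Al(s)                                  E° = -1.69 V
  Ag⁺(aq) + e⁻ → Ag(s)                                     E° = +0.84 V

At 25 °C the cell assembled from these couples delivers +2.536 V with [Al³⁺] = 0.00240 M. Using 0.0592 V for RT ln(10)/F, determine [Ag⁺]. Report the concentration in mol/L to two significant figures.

0.17 M

Ag⁺/Ag is the cathode, Al³⁺/Al the anode: E°cell = +2.53 V, n = 3.
Overall reaction: 3 Ag⁺(aq) + Al(s) → 3 Ag(s) + Al³⁺(aq); Q = [Al³⁺]^1/[Ag⁺]^3.
From E = E° − (0.0592/n) log Q: log Q = (E° − E)·n/0.0592 = (+2.53 − (+2.536))·3/0.0592 = -0.3041.
So 3·log[Ag⁺] = 1·log(0.0024) − log Q = -2.6198 − (-0.3041) = -2.3157; log[Ag⁺] = -2.3157 / 3 = -0.7719; [Ag⁺] = 10^(-0.7719) ≈ 0.17 M.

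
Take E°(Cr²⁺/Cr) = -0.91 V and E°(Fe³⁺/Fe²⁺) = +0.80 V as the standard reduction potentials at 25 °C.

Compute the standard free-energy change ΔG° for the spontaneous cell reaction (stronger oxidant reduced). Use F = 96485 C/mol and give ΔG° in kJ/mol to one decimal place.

Fe³⁺/Fe²⁺ (E° = +0.80 V) is the cathode; Cr²⁺/Cr (E° = -0.91 V) is the anode, so E°cell = +1.71 V.
Balancing electrons gives n = 2 (lcm of 1 and 2).
ΔG° = −nFE° = −(2)(96485)(+1.71) = -329,979 J = -330.0 kJ/mol.

-330.0 kJ/mol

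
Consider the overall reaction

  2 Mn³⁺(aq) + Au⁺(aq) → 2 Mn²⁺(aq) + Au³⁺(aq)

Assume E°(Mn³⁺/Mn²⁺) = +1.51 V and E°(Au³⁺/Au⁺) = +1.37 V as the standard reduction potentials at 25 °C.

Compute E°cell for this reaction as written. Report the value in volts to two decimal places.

The Mn³⁺/Mn²⁺ couple has the higher reduction potential, so it is the cathode; Au³⁺/Au⁺ is oxidised at the anode.
E°cell = E°(cathode) − E°(anode) = (+1.51) − (+1.37) = +0.14 V.
Since E°cell > 0, the reaction is spontaneous under standard conditions.

+0.14 V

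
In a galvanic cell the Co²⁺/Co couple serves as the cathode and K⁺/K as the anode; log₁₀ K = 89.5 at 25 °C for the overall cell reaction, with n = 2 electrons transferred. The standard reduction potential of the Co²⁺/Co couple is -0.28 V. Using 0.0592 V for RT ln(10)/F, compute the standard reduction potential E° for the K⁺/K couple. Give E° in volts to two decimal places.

E°cell = (0.0592/n)·log K = (0.0592/2)(89.5) = +2.649 V.
Since Co²⁺/Co is the cathode and K⁺/K the anode, E°cell = E°(Co²⁺/Co) − E°(K⁺/K).
So E°(K⁺/K) = E°(Co²⁺/Co) − E°cell = (-0.28) − (+2.649) = -2.93 V.

-2.93 V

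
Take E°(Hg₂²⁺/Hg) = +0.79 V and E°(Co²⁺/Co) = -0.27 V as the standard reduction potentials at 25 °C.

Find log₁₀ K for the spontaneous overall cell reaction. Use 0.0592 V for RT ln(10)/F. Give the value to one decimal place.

35.8

Cathode: Hg₂²⁺/Hg; anode: Co²⁺/Co. E°cell = +1.06 V, n = 2.
log K = nE°cell / 0.0592 = (2)(+1.06) / 0.0592 = 35.8.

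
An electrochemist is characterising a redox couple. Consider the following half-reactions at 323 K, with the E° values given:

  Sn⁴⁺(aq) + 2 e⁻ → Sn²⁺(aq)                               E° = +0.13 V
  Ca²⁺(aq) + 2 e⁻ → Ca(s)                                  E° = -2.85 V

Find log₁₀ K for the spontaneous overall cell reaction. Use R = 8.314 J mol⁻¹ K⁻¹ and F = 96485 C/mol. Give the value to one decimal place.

Cathode: Sn⁴⁺/Sn²⁺; anode: Ca²⁺/Ca. E°cell = (+0.13) − (-2.85) = +2.98 V, with n = 2.
ΔG° = −nFE° = −RT ln K, so ln K = nFE°/(RT) = (2)(96485)(+2.98) / ((8.314)(323)) = 214.138.
log₁₀ K = 214.138 / ln 10 = 93.0.

93.0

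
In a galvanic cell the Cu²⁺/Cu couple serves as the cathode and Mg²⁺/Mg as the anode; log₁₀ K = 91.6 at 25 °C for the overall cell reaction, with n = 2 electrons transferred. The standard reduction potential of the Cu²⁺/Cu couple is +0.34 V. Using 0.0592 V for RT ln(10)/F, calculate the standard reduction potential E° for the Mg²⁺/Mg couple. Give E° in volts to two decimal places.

E°cell = (0.0592/n)·log K = (0.0592/2)(91.6) = +2.711 V.
Since Cu²⁺/Cu is the cathode and Mg²⁺/Mg the anode, E°cell = E°(Cu²⁺/Cu) − E°(Mg²⁺/Mg).
So E°(Mg²⁺/Mg) = E°(Cu²⁺/Cu) − E°cell = (+0.34) − (+2.711) = -2.37 V.

-2.37 V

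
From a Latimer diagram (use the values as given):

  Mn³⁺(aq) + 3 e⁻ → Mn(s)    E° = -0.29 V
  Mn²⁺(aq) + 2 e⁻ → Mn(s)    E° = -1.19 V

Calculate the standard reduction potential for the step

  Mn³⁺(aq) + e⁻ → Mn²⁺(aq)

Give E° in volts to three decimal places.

+1.510 V

Sequential free energies add, so n₃E°₃ = n₁E°₁ + n₂E°₂.
With n₃ = 3, and the known step contributing 2×(-1.19) V, the unknown satisfies 1·E° = 3×(-0.29) − 2×(-1.19) = +1.510.
E° = +1.510 / 1 = +1.510 V.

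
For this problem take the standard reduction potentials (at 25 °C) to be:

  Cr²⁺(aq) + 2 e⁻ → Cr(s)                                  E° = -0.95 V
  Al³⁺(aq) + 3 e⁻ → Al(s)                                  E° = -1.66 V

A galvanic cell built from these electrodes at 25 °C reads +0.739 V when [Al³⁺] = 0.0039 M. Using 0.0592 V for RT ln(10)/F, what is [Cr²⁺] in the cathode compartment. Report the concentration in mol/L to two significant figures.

0.24 M

Cr²⁺/Cr is the cathode, Al³⁺/Al the anode: E°cell = +0.71 V, n = 6.
Overall reaction: 3 Cr²⁺(aq) + 2 Al(s) → 3 Cr(s) + 2 Al³⁺(aq); Q = [Al³⁺]^2/[Cr²⁺]^3.
From E = E° − (0.0592/n) log Q: log Q = (E° − E)·n/0.0592 = (+0.71 − (+0.739))·6/0.0592 = -2.9392.
So 3·log[Cr²⁺] = 2·log(0.0039) − log Q = -4.8179 − (-2.9392) = -1.8787; log[Cr²⁺] = -1.8787 / 3 = -0.6262; [Cr²⁺] = 10^(-0.6262) ≈ 0.24 M.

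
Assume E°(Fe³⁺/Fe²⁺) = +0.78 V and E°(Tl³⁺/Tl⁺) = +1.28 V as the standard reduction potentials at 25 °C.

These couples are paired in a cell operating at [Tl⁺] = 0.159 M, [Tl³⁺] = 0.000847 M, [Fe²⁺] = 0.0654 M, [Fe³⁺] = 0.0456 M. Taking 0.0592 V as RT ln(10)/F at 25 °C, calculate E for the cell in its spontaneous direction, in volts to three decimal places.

Tl³⁺/Tl⁺ is the cathode (higher E°), Fe³⁺/Fe²⁺ the anode: E°cell = +1.28 − (+0.78) = +0.50 V, n = 2.
Overall: Tl³⁺(aq) + 2 Fe²⁺(aq) → Tl⁺(aq) + 2 Fe³⁺(aq)
Q = [Tl⁺]·[Fe³⁺]^2 / ([Tl³⁺]·[Fe²⁺]^2); log Q = 1.960.
E = E° − (0.0592/n) log Q = +0.50 − (0.0592/2)(1.960) = +0.442 V.

+0.442 V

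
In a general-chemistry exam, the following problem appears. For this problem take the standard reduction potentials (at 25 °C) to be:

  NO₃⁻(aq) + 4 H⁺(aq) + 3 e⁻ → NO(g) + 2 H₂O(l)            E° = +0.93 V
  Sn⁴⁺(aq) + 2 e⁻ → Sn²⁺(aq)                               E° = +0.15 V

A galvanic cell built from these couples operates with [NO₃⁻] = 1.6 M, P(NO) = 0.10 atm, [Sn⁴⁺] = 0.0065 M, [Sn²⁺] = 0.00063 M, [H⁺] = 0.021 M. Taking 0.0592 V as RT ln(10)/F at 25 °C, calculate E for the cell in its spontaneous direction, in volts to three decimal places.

+0.641 V

NO₃⁻/NO is the cathode (higher E°), Sn⁴⁺/Sn²⁺ the anode: E°cell = +0.93 − (+0.15) = +0.78 V, n = 6.
Overall: 2 NO₃⁻(aq) + 8 H⁺(aq) + 3 Sn²⁺(aq) → 2 NO(g) + 4 H₂O(l) + 3 Sn⁴⁺(aq)
Q = P(NO)^2·[Sn⁴⁺]^3 / ([NO₃⁻]^2·[H⁺]^8·[Sn²⁺]^3); log Q = 14.055.
E = E° − (0.0592/n) log Q = +0.78 − (0.0592/6)(14.055) = +0.641 V.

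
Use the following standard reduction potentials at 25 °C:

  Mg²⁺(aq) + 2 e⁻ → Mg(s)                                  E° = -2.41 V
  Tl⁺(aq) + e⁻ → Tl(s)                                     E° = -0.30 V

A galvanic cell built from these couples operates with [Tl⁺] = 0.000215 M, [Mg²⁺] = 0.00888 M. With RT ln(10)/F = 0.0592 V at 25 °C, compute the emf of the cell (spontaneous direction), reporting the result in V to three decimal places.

Tl⁺/Tl is the cathode (higher E°), Mg²⁺/Mg the anode: E°cell = -0.30 − (-2.41) = +2.11 V, n = 2.
Overall: 2 Tl⁺(aq) + Mg(s) → 2 Tl(s) + Mg²⁺(aq)
Q = [Mg²⁺] / ([Tl⁺]^2); log Q = 5.284.
E = E° − (0.0592/n) log Q = +2.11 − (0.0592/2)(5.284) = +1.954 V.

+1.954 V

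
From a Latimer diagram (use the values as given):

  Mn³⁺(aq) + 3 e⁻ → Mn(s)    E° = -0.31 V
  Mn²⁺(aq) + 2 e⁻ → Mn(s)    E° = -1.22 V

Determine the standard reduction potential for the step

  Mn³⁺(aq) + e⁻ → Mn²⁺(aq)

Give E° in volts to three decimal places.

Sequential free energies add, so n₃E°₃ = n₁E°₁ + n₂E°₂.
With n₃ = 3, and the known step contributing 2×(-1.22) V, the unknown satisfies 1·E° = 3×(-0.31) − 2×(-1.22) = +1.510.
E° = +1.510 / 1 = +1.510 V.

+1.510 V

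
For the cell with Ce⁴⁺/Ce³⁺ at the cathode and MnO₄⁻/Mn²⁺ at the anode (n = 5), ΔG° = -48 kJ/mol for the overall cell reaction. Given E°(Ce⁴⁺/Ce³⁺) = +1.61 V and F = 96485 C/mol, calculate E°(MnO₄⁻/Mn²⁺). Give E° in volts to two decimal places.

+1.51 V

E°cell = −ΔG°/(nF) = −(-48×10³)/((5)(96485)) = +0.099 V.
Since Ce⁴⁺/Ce³⁺ is the cathode and MnO₄⁻/Mn²⁺ the anode, E°cell = E°(Ce⁴⁺/Ce³⁺) − E°(MnO₄⁻/Mn²⁺).
So E°(MnO₄⁻/Mn²⁺) = E°(Ce⁴⁺/Ce³⁺) − E°cell = (+1.61) − (+0.099) = +1.51 V.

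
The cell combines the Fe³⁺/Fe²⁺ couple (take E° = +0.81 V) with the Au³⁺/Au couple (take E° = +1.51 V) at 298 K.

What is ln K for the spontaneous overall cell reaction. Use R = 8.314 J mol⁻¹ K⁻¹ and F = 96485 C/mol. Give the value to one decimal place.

81.8

Cathode: Au³⁺/Au; anode: Fe³⁺/Fe²⁺. E°cell = (+1.51) − (+0.81) = +0.70 V, with n = 3.
ΔG° = −nFE° = −RT ln K, so ln K = nFE°/(RT) = (3)(96485)(+0.70) / ((8.314)(298)) = 81.781.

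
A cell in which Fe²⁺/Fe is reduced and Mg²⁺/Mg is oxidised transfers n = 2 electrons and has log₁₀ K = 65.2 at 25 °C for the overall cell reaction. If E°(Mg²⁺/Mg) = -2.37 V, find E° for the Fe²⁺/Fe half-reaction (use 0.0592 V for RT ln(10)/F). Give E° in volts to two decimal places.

E°cell = (0.0592/n)·log K = (0.0592/2)(65.2) = +1.930 V.
Since Fe²⁺/Fe is the cathode and Mg²⁺/Mg the anode, E°cell = E°(Fe²⁺/Fe) − E°(Mg²⁺/Mg).
So E°(Fe²⁺/Fe) = E°cell + E°(Mg²⁺/Mg) = +1.930 + (-2.37) = -0.44 V.

-0.44 V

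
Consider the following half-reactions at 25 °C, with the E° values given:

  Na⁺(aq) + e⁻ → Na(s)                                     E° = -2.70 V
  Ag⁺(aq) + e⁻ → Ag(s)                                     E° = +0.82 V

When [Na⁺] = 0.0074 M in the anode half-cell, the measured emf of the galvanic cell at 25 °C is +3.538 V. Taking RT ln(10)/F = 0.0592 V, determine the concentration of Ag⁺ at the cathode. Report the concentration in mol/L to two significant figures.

0.015 M

Ag⁺/Ag is the cathode, Na⁺/Na the anode: E°cell = +3.52 V, n = 1.
Overall reaction: Ag⁺(aq) + Na(s) → Ag(s) + Na⁺(aq); Q = [Na⁺]^1/[Ag⁺]^1.
From E = E° − (0.0592/n) log Q: log Q = (E° − E)·n/0.0592 = (+3.52 − (+3.538))·1/0.0592 = -0.3041.
So 1·log[Ag⁺] = 1·log(0.0074) − log Q = -2.1308 − (-0.3041) = -1.8267; [Ag⁺] = 10^(-1.8267) ≈ 0.015 M.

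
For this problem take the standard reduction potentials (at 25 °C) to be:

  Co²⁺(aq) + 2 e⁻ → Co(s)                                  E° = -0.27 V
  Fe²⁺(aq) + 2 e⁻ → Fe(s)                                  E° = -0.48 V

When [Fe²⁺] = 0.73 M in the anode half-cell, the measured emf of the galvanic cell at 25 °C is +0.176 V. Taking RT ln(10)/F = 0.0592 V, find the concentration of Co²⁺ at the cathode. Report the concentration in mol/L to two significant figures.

0.052 M

Co²⁺/Co is the cathode, Fe²⁺/Fe the anode: E°cell = +0.21 V, n = 2.
Overall reaction: Co²⁺(aq) + Fe(s) → Co(s) + Fe²⁺(aq); Q = [Fe²⁺]^1/[Co²⁺]^1.
From E = E° − (0.0592/n) log Q: log Q = (E° − E)·n/0.0592 = (+0.21 − (+0.176))·2/0.0592 = 1.1486.
So 1·log[Co²⁺] = 1·log(0.73) − log Q = -0.1367 − (1.1486) = -1.2853; [Co²⁺] = 10^(-1.2853) ≈ 0.052 M.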